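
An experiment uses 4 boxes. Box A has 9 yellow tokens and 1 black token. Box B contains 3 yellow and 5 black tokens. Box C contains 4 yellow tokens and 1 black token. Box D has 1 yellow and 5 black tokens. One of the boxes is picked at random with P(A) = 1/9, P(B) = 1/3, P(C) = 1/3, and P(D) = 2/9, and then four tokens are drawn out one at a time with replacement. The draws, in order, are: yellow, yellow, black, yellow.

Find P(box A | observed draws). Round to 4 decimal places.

0.1498

The likelihood of the observed sequence under each hypothesis: P(data | box A) = (9/10)(9/10)(1/10)(9/10) = 0.0729; P(data | box B) = (3/8)(3/8)(5/8)(3/8) = 0.032959; P(data | box C) = (4/5)(4/5)(1/5)(4/5) = 0.1024; P(data | box D) = (1/6)(1/6)(5/6)(1/6) = 0.003858.
The prior-weighted likelihoods are 1/9 · 0.0729 = 0.0081, 1/3 · 0.032959 = 0.010986, 1/3 · 0.1024 = 0.034133, 2/9 · 0.003858 = 0.00085734; these sum to 0.054077.
Therefore the posterior P(box A | data) = (0.0081) / (0.054077) = 0.14979.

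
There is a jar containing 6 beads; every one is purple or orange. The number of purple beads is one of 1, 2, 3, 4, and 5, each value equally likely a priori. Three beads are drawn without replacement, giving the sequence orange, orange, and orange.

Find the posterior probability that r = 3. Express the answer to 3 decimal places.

For each hypothesis, P(data | H) works out to: P(data | r = 1) = (5/6)(4/5)(3/4) = 1/2; P(data | r = 2) = (4/6)(3/5)(2/4) = 1/5; P(data | r = 3) = (3/6)(2/5)(1/4) = 1/20; P(data | r = 4) = (2/6)(1/5)(0/4) = 0; P(data | r = 5) = (1/6)(0/5) = 0.
Multiplying each by its prior: 1/5 · 1/2 = 1/10, 1/5 · 1/5 = 1/25, 1/5 · 1/20 = 1/100, 1/5 · 0 = 0, 1/5 · 0 = 0; summing to 3/20.
So P(r = 3 | data) = (1/100) / (3/20) = 1/15.

0.067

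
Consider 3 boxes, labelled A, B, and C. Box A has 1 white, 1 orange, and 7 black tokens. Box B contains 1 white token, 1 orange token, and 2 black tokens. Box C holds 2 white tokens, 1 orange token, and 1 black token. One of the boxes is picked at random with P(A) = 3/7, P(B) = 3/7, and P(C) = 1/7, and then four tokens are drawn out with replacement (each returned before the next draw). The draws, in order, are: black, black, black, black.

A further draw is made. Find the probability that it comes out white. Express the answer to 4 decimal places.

0.1325

Compute the likelihood of the observed sequence for each case: P(data | box A) = (7/9)(7/9)(7/9)(7/9) = 0.36595; P(data | box B) = (2/4)(2/4)(2/4)(2/4) = 0.0625; P(data | box C) = (1/4)(1/4)(1/4)(1/4) = 0.0039062.
Multiplying each by its prior: 3/7 · 0.36595 = 0.15684, 3/7 · 0.0625 = 0.026786, 1/7 · 0.0039062 = 0.00055804; summing to 0.18418.
Normalising, the posterior is P(box A | data) = 0.85154, P(box B | data) = 0.14543, P(box C | data) = 0.0030298.
The predictive probability is P(white next | data) = (1/9)(0.85154) + (1/4)(0.14543) + (1/2)(0.0030298) = 0.13249.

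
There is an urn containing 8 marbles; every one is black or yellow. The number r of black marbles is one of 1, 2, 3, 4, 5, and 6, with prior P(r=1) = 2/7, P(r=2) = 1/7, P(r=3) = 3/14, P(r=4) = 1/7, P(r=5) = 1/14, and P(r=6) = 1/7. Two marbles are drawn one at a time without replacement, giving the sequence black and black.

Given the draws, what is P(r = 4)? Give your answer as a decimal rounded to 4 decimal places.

For each hypothesis, P(data | H) works out to: P(data | r = 1) = (1/8)(0/7) = 0; P(data | r = 2) = (2/8)(1/7) = 1/28; P(data | r = 3) = (3/8)(2/7) = 3/28; P(data | r = 4) = (4/8)(3/7) = 3/14; P(data | r = 5) = (5/8)(4/7) = 5/14; P(data | r = 6) = (6/8)(5/7) = 15/28.
Multiplying each by its prior: 2/7 · 0 = 0, 1/7 · 1/28 = 1/196, 3/14 · 3/28 = 9/392, 1/7 · 3/14 = 3/98, 1/14 · 5/14 = 5/196, 1/7 · 15/28 = 15/196; these sum to 9/56.
Therefore the posterior P(r = 4 | data) = (3/98) / (9/56) = 4/21.

0.1905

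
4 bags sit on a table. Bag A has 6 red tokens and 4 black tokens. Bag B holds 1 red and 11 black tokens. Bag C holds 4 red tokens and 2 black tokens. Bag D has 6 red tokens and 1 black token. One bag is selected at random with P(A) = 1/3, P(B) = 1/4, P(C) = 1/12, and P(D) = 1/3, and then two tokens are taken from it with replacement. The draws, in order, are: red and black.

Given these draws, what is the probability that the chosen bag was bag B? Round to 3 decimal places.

Under each hypothesis, the probability of the observed sequence is: P(data | bag A) = (6/10)(4/10) = 0.24; P(data | bag B) = (1/12)(11/12) = 0.076389; P(data | bag C) = (4/6)(2/6) = 0.22222; P(data | bag D) = (6/7)(1/7) = 0.12245.
Weighting by the prior gives 1/3 · 0.24 = 0.08, 1/4 · 0.076389 = 0.019097, 1/12 · 0.22222 = 0.018519, 1/3 · 0.12245 = 0.040816; with total 0.15843.
So P(bag B | data) = (0.019097) / (0.15843) = 0.12054.

0.121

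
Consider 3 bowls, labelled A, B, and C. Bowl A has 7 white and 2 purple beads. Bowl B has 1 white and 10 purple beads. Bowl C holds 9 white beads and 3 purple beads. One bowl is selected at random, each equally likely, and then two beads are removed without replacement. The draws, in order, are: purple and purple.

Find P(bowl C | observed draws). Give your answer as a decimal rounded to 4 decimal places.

0.0510

The likelihood of the observed sequence under each hypothesis: P(data | bowl A) = (2/9)(1/8) = 0.027778; P(data | bowl B) = (10/11)(9/10) = 0.81818; P(data | bowl C) = (3/12)(2/11) = 0.045455.
The prior-weighted likelihoods are 1/3 · 0.027778 = 0.0092593, 1/3 · 0.81818 = 0.27273, 1/3 · 0.045455 = 0.015152; summing to 0.29714.
Therefore the posterior P(bowl C | data) = (0.015152) / (0.29714) = 0.050992.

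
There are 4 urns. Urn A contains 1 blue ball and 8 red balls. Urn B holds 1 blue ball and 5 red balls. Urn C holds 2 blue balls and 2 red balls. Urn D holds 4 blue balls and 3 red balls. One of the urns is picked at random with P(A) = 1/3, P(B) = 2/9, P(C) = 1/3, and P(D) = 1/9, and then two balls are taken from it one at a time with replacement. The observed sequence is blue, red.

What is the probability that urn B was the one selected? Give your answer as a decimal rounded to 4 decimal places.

For each hypothesis, P(data | H) works out to: P(data | urn A) = (1/9)(8/9) = 0.098765; P(data | urn B) = (1/6)(5/6) = 0.13889; P(data | urn C) = (2/4)(2/4) = 0.25; P(data | urn D) = (4/7)(3/7) = 0.2449.
Weighting by the prior gives 1/3 · 0.098765 = 0.032922, 2/9 · 0.13889 = 0.030864, 1/3 · 0.25 = 0.083333, 1/9 · 0.2449 = 0.027211; with total 0.17433.
Therefore the posterior P(urn B | data) = (0.030864) / (0.17433) = 0.17704.

0.1770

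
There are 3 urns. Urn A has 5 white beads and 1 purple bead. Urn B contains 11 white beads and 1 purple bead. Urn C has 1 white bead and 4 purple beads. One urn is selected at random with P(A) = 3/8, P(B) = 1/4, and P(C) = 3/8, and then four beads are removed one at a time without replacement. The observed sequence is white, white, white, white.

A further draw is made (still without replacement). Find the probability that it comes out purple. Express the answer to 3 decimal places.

Under each hypothesis, the probability of the observed sequence is: P(data | urn A) = (5/6)(4/5)(3/4)(2/3) = 1/3; P(data | urn B) = (11/12)(10/11)(9/10)(8/9) = 2/3; P(data | urn C) = (1/5)(0/4) = 0.
Multiplying each by its prior: 3/8 · 1/3 = 1/8, 1/4 · 2/3 = 1/6, 3/8 · 0 = 0; summing to 7/24.
Normalising, the posterior is P(urn A | data) = 3/7, P(urn B | data) = 4/7, P(urn C | data) = 0.
The predictive probability is P(purple next | data) = (1/2)(3/7) + (1/8)(4/7) = 2/7.

0.286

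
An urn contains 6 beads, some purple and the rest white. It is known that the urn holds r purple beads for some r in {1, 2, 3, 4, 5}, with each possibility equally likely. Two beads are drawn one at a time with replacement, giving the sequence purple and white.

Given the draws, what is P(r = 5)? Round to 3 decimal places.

Under each hypothesis, the probability of the observed sequence is: P(data | r = 1) = (1/6)(5/6) = 5/36; P(data | r = 2) = (2/6)(4/6) = 2/9; P(data | r = 3) = (3/6)(3/6) = 1/4; P(data | r = 4) = (4/6)(2/6) = 2/9; P(data | r = 5) = (5/6)(1/6) = 5/36.
Weighting by the prior gives 1/5 · 5/36 = 1/36, 1/5 · 2/9 = 2/45, 1/5 · 1/4 = 1/20, 1/5 · 2/9 = 2/45, 1/5 · 5/36 = 1/36; these sum to 7/36.
By Bayes' rule, P(r = 5 | data) = (1/36) / (7/36) = 1/7.

0.143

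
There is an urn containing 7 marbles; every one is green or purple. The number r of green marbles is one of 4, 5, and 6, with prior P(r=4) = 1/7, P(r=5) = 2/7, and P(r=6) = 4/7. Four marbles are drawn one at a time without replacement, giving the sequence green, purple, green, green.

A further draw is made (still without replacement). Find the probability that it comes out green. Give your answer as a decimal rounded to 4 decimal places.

0.8384

The likelihood of the observed sequence under each hypothesis: P(data | r = 4) = (4/7)(3/6)(3/5)(2/4) = 3/35; P(data | r = 5) = (5/7)(2/6)(4/5)(3/4) = 1/7; P(data | r = 6) = (6/7)(1/6)(5/5)(4/4) = 1/7.
The prior-weighted likelihoods are 1/7 · 3/35 = 3/245, 2/7 · 1/7 = 2/49, 4/7 · 1/7 = 4/49; summing to 33/245.
Normalising, the posterior is P(r = 4 | data) = 1/11, P(r = 5 | data) = 10/33, P(r = 6 | data) = 20/33.
So P(green next | data) = Σ P(green next | H) P(H | data) = (1/3)(1/11) + (2/3)(10/33) + (1)(20/33) = 83/99.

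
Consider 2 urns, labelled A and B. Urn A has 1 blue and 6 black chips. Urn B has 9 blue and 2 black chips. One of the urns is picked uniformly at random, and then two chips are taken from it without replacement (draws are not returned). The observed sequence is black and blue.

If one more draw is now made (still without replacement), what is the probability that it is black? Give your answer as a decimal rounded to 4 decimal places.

For each hypothesis, P(data | H) works out to: P(data | urn A) = (6/7)(1/6) = 1/7; P(data | urn B) = (2/11)(9/10) = 9/55.
The prior-weighted likelihoods are 1/2 · 1/7 = 1/14, 1/2 · 9/55 = 9/110; with total 59/385.
Normalising, the posterior is P(urn A | data) = 55/118, P(urn B | data) = 63/118.
So P(black next | data) = Σ P(black next | H) P(H | data) = (1)(55/118) + (1/9)(63/118) = 31/59.

0.5254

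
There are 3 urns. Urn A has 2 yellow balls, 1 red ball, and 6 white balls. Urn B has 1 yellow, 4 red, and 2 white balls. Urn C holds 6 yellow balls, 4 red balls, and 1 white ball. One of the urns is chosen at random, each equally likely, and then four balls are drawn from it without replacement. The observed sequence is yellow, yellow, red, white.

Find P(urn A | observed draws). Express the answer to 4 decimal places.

Compute the likelihood of the observed sequence for each case: P(data | urn A) = (2/9)(1/8)(1/7)(6/6) = 0.0039683; P(data | urn B) = (1/7)(0/6) = 0; P(data | urn C) = (6/11)(5/10)(4/9)(1/8) = 0.015152.
Weighting by the prior gives 1/3 · 0.0039683 = 0.0013228, 1/3 · 0 = 0, 1/3 · 0.015152 = 0.0050505; these sum to 0.0063733.
So P(urn A | data) = (0.0013228) / (0.0063733) = 0.20755.

0.2075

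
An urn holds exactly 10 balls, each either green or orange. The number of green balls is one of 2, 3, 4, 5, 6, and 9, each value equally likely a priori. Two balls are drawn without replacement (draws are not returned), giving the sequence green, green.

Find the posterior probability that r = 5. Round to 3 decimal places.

For each hypothesis, P(data | H) works out to: P(data | r = 2) = (2/10)(1/9) = 1/45; P(data | r = 3) = (3/10)(2/9) = 1/15; P(data | r = 4) = (4/10)(3/9) = 2/15; P(data | r = 5) = (5/10)(4/9) = 2/9; P(data | r = 6) = (6/10)(5/9) = 1/3; P(data | r = 9) = (9/10)(8/9) = 4/5.
Weighting by the prior gives 1/6 · 1/45 = 1/270, 1/6 · 1/15 = 1/90, 1/6 · 2/15 = 1/45, 1/6 · 2/9 = 1/27, 1/6 · 1/3 = 1/18, 1/6 · 4/5 = 2/15; summing to 71/270.
By Bayes' rule, P(r = 5 | data) = (1/27) / (71/270) = 10/71.

0.141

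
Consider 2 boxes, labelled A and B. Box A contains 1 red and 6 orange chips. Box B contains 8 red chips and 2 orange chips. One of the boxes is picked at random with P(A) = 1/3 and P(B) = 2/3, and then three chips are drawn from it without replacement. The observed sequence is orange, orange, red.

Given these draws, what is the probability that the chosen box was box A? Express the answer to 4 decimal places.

The likelihood of the observed sequence under each hypothesis: P(data | box A) = (6/7)(5/6)(1/5) = 1/7; P(data | box B) = (2/10)(1/9)(8/8) = 1/45.
Multiplying each by its prior: 1/3 · 1/7 = 1/21, 2/3 · 1/45 = 2/135; these sum to 59/945.
By Bayes' rule, P(box A | data) = (1/21) / (59/945) = 45/59.

0.7627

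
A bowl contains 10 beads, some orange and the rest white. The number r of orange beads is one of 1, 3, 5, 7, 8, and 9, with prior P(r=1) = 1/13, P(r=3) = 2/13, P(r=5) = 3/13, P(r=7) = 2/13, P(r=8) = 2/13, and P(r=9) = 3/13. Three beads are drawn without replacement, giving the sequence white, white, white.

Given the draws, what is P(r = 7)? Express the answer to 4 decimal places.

0.0108

For each hypothesis, P(data | H) works out to: P(data | r = 1) = (9/10)(8/9)(7/8) = 7/10; P(data | r = 3) = (7/10)(6/9)(5/8) = 7/24; P(data | r = 5) = (5/10)(4/9)(3/8) = 1/12; P(data | r = 7) = (3/10)(2/9)(1/8) = 1/120; P(data | r = 8) = (2/10)(1/9)(0/8) = 0; P(data | r = 9) = (1/10)(0/9) = 0.
Multiplying each by its prior: 1/13 · 7/10 = 7/130, 2/13 · 7/24 = 7/156, 3/13 · 1/12 = 1/52, 2/13 · 1/120 = 1/780, 2/13 · 0 = 0, 3/13 · 0 = 0; with total 31/260.
So P(r = 7 | data) = (1/780) / (31/260) = 1/93.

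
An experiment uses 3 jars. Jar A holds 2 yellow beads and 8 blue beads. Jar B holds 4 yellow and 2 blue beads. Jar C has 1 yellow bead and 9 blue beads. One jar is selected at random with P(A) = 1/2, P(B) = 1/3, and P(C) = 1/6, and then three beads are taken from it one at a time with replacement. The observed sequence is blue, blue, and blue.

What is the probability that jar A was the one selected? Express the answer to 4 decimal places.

The likelihood of the observed sequence under each hypothesis: P(data | jar A) = (8/10)(8/10)(8/10) = 0.512; P(data | jar B) = (2/6)(2/6)(2/6) = 0.037037; P(data | jar C) = (9/10)(9/10)(9/10) = 0.729.
Multiplying each by its prior: 1/2 · 0.512 = 0.256, 1/3 · 0.037037 = 0.012346, 1/6 · 0.729 = 0.1215; these sum to 0.38985.
Therefore the posterior P(jar A | data) = (0.256) / (0.38985) = 0.65667.

0.6567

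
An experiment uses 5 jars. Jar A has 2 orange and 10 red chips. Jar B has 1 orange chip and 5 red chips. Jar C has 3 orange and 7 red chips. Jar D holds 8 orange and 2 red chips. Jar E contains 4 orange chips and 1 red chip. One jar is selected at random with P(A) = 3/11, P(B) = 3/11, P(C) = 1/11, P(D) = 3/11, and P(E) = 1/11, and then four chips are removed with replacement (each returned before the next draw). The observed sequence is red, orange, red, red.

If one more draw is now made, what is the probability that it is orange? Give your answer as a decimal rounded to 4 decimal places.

0.2090

Under each hypothesis, the probability of the observed sequence is: P(data | jar A) = (10/12)(2/12)(10/12)(10/12) = 0.096451; P(data | jar B) = (5/6)(1/6)(5/6)(5/6) = 0.096451; P(data | jar C) = (7/10)(3/10)(7/10)(7/10) = 0.1029; P(data | jar D) = (2/10)(8/10)(2/10)(2/10) = 0.0064; P(data | jar E) = (1/5)(4/5)(1/5)(1/5) = 0.0064.
Weighting by the prior gives 3/11 · 0.096451 = 0.026305, 3/11 · 0.096451 = 0.026305, 1/11 · 0.1029 = 0.0093545, 3/11 · 0.0064 = 0.0017455, 1/11 · 0.0064 = 0.00058182; these sum to 0.064291.
Normalising, the posterior is P(jar A | data) = 0.40915, P(jar B | data) = 0.40915, P(jar C | data) = 0.1455, P(jar D | data) = 0.027149, P(jar E | data) = 0.0090497.
So P(orange next | data) = Σ P(orange next | H) P(H | data) = (1/6)(0.40915) + (1/6)(0.40915) + (3/10)(0.1455) + (4/5)(0.027149) + (4/5)(0.0090497) = 0.20899.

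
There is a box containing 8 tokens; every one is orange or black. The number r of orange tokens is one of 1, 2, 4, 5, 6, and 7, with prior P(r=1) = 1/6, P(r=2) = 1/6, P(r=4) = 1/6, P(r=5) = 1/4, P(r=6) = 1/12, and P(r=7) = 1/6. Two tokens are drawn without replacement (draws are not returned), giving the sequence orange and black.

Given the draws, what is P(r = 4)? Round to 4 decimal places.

Compute the likelihood of the observed sequence for each case: P(data | r = 1) = (1/8)(7/7) = 1/8; P(data | r = 2) = (2/8)(6/7) = 3/14; P(data | r = 4) = (4/8)(4/7) = 2/7; P(data | r = 5) = (5/8)(3/7) = 15/56; P(data | r = 6) = (6/8)(2/7) = 3/14; P(data | r = 7) = (7/8)(1/7) = 1/8.
The prior-weighted likelihoods are 1/6 · 1/8 = 1/48, 1/6 · 3/14 = 1/28, 1/6 · 2/7 = 1/21, 1/4 · 15/56 = 15/224, 1/12 · 3/14 = 1/56, 1/6 · 1/8 = 1/48; with total 47/224.
Therefore the posterior P(r = 4 | data) = (1/21) / (47/224) = 32/141.

0.2270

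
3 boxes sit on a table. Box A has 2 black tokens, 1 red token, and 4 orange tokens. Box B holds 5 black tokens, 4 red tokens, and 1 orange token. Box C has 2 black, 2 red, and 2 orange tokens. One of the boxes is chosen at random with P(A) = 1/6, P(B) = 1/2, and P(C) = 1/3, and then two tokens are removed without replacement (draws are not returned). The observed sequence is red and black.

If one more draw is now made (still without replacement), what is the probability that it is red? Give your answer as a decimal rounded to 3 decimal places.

0.323

Under each hypothesis, the probability of the observed sequence is: P(data | box A) = (1/7)(2/6) = 1/21; P(data | box B) = (4/10)(5/9) = 2/9; P(data | box C) = (2/6)(2/5) = 2/15.
Weighting by the prior gives 1/6 · 1/21 = 1/126, 1/2 · 2/9 = 1/9, 1/3 · 2/15 = 2/45; with total 103/630.
The posterior is then P(box A | data) = 5/103, P(box B | data) = 70/103, P(box C | data) = 28/103.
The predictive probability is P(red next | data) = (0)(5/103) + (3/8)(70/103) + (1/4)(28/103) = 133/412.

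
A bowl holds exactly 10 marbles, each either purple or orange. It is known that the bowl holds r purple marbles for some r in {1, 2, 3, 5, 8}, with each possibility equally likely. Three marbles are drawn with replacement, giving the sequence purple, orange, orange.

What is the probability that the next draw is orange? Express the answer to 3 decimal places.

0.677

The likelihood of the observed sequence under each hypothesis: P(data | r = 1) = (1/10)(9/10)(9/10) = 0.081; P(data | r = 2) = (2/10)(8/10)(8/10) = 0.128; P(data | r = 3) = (3/10)(7/10)(7/10) = 0.147; P(data | r = 5) = (5/10)(5/10)(5/10) = 0.125; P(data | r = 8) = (8/10)(2/10)(2/10) = 0.032.
The prior-weighted likelihoods are 1/5 · 0.081 = 0.0162, 1/5 · 0.128 = 0.0256, 1/5 · 0.147 = 0.0294, 1/5 · 0.125 = 0.025, 1/5 · 0.032 = 0.0064; with total 0.1026.
The posterior is then P(r = 1 | data) = 0.15789, P(r = 2 | data) = 0.24951, P(r = 3 | data) = 0.28655, P(r = 5 | data) = 0.24366, P(r = 8 | data) = 0.062378.
The predictive probability is P(orange next | data) = (9/10)(0.15789) + (4/5)(0.24951) + (7/10)(0.28655) + (1/2)(0.24366) + (1/5)(0.062378) = 0.67661.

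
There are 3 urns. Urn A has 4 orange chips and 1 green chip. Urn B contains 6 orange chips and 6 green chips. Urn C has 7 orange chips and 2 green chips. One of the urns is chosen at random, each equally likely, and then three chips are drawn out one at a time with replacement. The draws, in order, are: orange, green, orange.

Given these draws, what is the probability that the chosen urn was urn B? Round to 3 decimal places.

0.323

Under each hypothesis, the probability of the observed sequence is: P(data | urn A) = (4/5)(1/5)(4/5) = 0.128; P(data | urn B) = (6/12)(6/12)(6/12) = 0.125; P(data | urn C) = (7/9)(2/9)(7/9) = 0.13443.
Weighting by the prior gives 1/3 · 0.128 = 0.042667, 1/3 · 0.125 = 0.041667, 1/3 · 0.13443 = 0.04481; with total 0.12914.
Therefore the posterior P(urn B | data) = (0.041667) / (0.12914) = 0.32264.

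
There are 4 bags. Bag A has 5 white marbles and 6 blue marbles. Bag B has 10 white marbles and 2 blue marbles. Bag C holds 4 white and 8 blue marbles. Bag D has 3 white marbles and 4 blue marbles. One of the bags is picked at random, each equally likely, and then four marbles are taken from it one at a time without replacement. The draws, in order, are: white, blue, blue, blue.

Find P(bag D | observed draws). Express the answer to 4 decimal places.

0.3121

Compute the likelihood of the observed sequence for each case: P(data | bag A) = (5/11)(6/10)(5/9)(4/8) = 0.075758; P(data | bag B) = (10/12)(2/11)(1/10)(0/9) = 0; P(data | bag C) = (4/12)(8/11)(7/10)(6/9) = 0.11313; P(data | bag D) = (3/7)(4/6)(3/5)(2/4) = 0.085714.
Multiplying each by its prior: 1/4 · 0.075758 = 0.018939, 1/4 · 0 = 0, 1/4 · 0.11313 = 0.028283, 1/4 · 0.085714 = 0.021429; with total 0.068651.
Therefore the posterior P(bag D | data) = (0.021429) / (0.068651) = 0.31214.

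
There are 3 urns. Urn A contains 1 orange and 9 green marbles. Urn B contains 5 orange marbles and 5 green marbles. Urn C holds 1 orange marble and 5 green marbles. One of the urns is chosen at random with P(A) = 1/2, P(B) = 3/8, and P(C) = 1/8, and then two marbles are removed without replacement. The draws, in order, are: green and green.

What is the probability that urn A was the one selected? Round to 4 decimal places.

0.7059

Under each hypothesis, the probability of the observed sequence is: P(data | urn A) = (9/10)(8/9) = 4/5; P(data | urn B) = (5/10)(4/9) = 2/9; P(data | urn C) = (5/6)(4/5) = 2/3.
The prior-weighted likelihoods are 1/2 · 4/5 = 2/5, 3/8 · 2/9 = 1/12, 1/8 · 2/3 = 1/12; summing to 17/30.
By Bayes' rule, P(urn A | data) = (2/5) / (17/30) = 12/17.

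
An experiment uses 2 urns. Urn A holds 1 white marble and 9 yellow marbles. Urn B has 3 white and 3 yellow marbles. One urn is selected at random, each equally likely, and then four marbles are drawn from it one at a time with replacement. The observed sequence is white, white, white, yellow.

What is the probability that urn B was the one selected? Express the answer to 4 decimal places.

The likelihood of the observed sequence under each hypothesis: P(data | urn A) = (1/10)(1/10)(1/10)(9/10) = 0.0009; P(data | urn B) = (3/6)(3/6)(3/6)(3/6) = 0.0625.
Weighting by the prior gives 1/2 · 0.0009 = 0.00045, 1/2 · 0.0625 = 0.03125; these sum to 0.0317.
By Bayes' rule, P(urn B | data) = (0.03125) / (0.0317) = 0.9858.

0.9858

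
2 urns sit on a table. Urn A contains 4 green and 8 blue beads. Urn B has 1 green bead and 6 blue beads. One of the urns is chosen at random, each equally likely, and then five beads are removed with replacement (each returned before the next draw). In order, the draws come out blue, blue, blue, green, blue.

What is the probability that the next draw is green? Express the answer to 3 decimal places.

0.231

For each hypothesis, P(data | H) works out to: P(data | urn A) = (8/12)(8/12)(8/12)(4/12)(8/12) = 0.065844; P(data | urn B) = (6/7)(6/7)(6/7)(1/7)(6/7) = 0.077111.
Weighting by the prior gives 1/2 · 0.065844 = 0.032922, 1/2 · 0.077111 = 0.038555; summing to 0.071477.
Dividing through by the total gives posterior P(urn A | data) = 0.46059, P(urn B | data) = 0.53941.
Averaging over the posterior, P(green next | data) = (1/3)(0.46059) + (1/7)(0.53941) = 0.23059.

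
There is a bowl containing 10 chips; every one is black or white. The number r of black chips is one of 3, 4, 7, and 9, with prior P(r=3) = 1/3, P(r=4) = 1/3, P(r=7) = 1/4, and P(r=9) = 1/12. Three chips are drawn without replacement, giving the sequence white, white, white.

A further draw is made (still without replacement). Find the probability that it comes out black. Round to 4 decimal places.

0.4875

Under each hypothesis, the probability of the observed sequence is: P(data | r = 3) = (7/10)(6/9)(5/8) = 0.29167; P(data | r = 4) = (6/10)(5/9)(4/8) = 0.16667; P(data | r = 7) = (3/10)(2/9)(1/8) = 0.0083333; P(data | r = 9) = (1/10)(0/9) = 0.
Multiplying each by its prior: 1/3 · 0.29167 = 0.097222, 1/3 · 0.16667 = 0.055556, 1/4 · 0.0083333 = 0.0020833, 1/12 · 0 = 0; these sum to 0.15486.
Normalising, the posterior is P(r = 3 | data) = 0.6278, P(r = 4 | data) = 0.35874, P(r = 7 | data) = 0.013453, P(r = 9 | data) = 0.
So P(black next | data) = Σ P(black next | H) P(H | data) = (3/7)(0.6278) + (4/7)(0.35874) + (1)(0.013453) = 0.48751.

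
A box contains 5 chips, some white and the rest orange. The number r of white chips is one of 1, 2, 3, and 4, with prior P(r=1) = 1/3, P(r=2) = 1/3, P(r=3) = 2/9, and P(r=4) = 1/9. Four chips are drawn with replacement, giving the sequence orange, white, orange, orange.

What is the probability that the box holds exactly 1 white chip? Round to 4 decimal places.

Under each hypothesis, the probability of the observed sequence is: P(data | r = 1) = (4/5)(1/5)(4/5)(4/5) = 0.1024; P(data | r = 2) = (3/5)(2/5)(3/5)(3/5) = 0.0864; P(data | r = 3) = (2/5)(3/5)(2/5)(2/5) = 0.0384; P(data | r = 4) = (1/5)(4/5)(1/5)(1/5) = 0.0064.
Multiplying each by its prior: 1/3 · 0.1024 = 0.034133, 1/3 · 0.0864 = 0.0288, 2/9 · 0.0384 = 0.0085333, 1/9 · 0.0064 = 0.00071111; with total 0.072178.
By Bayes' rule, P(r = 1 | data) = (0.034133) / (0.072178) = 0.47291.

0.4729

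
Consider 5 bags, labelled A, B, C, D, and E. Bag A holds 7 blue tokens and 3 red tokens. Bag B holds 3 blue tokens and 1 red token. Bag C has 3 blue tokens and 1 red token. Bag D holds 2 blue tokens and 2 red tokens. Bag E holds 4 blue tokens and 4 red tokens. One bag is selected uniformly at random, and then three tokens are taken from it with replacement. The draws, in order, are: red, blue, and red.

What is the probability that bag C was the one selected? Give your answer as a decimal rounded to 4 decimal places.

0.1152

For each hypothesis, P(data | H) works out to: P(data | bag A) = (3/10)(7/10)(3/10) = 0.063; P(data | bag B) = (1/4)(3/4)(1/4) = 0.046875; P(data | bag C) = (1/4)(3/4)(1/4) = 0.046875; P(data | bag D) = (2/4)(2/4)(2/4) = 0.125; P(data | bag E) = (4/8)(4/8)(4/8) = 0.125.
Multiplying each by its prior: 1/5 · 0.063 = 0.0126, 1/5 · 0.046875 = 0.009375, 1/5 · 0.046875 = 0.009375, 1/5 · 0.125 = 0.025, 1/5 · 0.125 = 0.025; these sum to 0.08135.
So P(bag C | data) = (0.009375) / (0.08135) = 0.11524.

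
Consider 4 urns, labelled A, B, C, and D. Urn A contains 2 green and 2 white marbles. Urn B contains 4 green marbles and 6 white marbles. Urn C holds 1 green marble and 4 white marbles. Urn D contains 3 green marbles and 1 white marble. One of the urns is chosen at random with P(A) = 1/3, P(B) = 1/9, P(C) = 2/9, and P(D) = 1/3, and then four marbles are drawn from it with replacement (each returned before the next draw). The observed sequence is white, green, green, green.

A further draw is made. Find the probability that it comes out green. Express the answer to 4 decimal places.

The likelihood of the observed sequence under each hypothesis: P(data | urn A) = (2/4)(2/4)(2/4)(2/4) = 0.0625; P(data | urn B) = (6/10)(4/10)(4/10)(4/10) = 0.0384; P(data | urn C) = (4/5)(1/5)(1/5)(1/5) = 0.0064; P(data | urn D) = (1/4)(3/4)(3/4)(3/4) = 0.10547.
Multiplying each by its prior: 1/3 · 0.0625 = 0.020833, 1/9 · 0.0384 = 0.0042667, 2/9 · 0.0064 = 0.0014222, 1/3 · 0.10547 = 0.035156; with total 0.061678.
Normalising, the posterior is P(urn A | data) = 0.33777, P(urn B | data) = 0.069176, P(urn C | data) = 0.023059, P(urn D | data) = 0.56999.
The predictive probability is P(green next | data) = (1/2)(0.33777) + (2/5)(0.069176) + (1/5)(0.023059) + (3/4)(0.56999) = 0.62866.

0.6287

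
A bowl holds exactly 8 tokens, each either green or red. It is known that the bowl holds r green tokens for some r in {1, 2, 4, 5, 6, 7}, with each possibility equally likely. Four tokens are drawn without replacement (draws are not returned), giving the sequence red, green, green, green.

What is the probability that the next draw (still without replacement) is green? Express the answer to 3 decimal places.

Under each hypothesis, the probability of the observed sequence is: P(data | r = 1) = (7/8)(1/7)(0/6) = 0; P(data | r = 2) = (6/8)(2/7)(1/6)(0/5) = 0; P(data | r = 4) = (4/8)(4/7)(3/6)(2/5) = 0.057143; P(data | r = 5) = (3/8)(5/7)(4/6)(3/5) = 0.10714; P(data | r = 6) = (2/8)(6/7)(5/6)(4/5) = 0.14286; P(data | r = 7) = (1/8)(7/7)(6/6)(5/5) = 0.125.
Multiplying each by its prior: 1/6 · 0 = 0, 1/6 · 0 = 0, 1/6 · 0.057143 = 0.0095238, 1/6 · 0.10714 = 0.017857, 1/6 · 0.14286 = 0.02381, 1/6 · 0.125 = 0.020833; summing to 0.072024.
The posterior is then P(r = 1 | data) = 0, P(r = 2 | data) = 0, P(r = 4 | data) = 0.13223, P(r = 5 | data) = 0.24793, P(r = 6 | data) = 0.33058, P(r = 7 | data) = 0.28926.
The predictive probability is P(green next | data) = (1/4)(0.13223) + (1/2)(0.24793) + (3/4)(0.33058) + (1)(0.28926) = 0.69421.

0.694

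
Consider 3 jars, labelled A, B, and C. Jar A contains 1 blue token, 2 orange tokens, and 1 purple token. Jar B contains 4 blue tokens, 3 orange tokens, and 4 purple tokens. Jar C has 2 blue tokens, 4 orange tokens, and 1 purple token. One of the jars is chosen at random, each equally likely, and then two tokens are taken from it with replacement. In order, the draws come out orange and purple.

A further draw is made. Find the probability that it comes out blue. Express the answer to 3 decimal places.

For each hypothesis, P(data | H) works out to: P(data | jar A) = (2/4)(1/4) = 0.125; P(data | jar B) = (3/11)(4/11) = 0.099174; P(data | jar C) = (4/7)(1/7) = 0.081633.
Multiplying each by its prior: 1/3 · 0.125 = 0.041667, 1/3 · 0.099174 = 0.033058, 1/3 · 0.081633 = 0.027211; with total 0.10194.
The posterior is then P(jar A | data) = 0.40876, P(jar B | data) = 0.3243, P(jar C | data) = 0.26694.
The predictive probability is P(blue next | data) = (1/4)(0.40876) + (4/11)(0.3243) + (2/7)(0.26694) = 0.29639.

0.296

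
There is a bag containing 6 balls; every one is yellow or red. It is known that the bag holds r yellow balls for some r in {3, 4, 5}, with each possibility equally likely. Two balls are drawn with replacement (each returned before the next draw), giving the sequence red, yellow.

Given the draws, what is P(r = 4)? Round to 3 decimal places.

0.364

For each hypothesis, P(data | H) works out to: P(data | r = 3) = (3/6)(3/6) = 1/4; P(data | r = 4) = (2/6)(4/6) = 2/9; P(data | r = 5) = (1/6)(5/6) = 5/36.
The prior-weighted likelihoods are 1/3 · 1/4 = 1/12, 1/3 · 2/9 = 2/27, 1/3 · 5/36 = 5/108; summing to 11/54.
So P(r = 4 | data) = (2/27) / (11/54) = 4/11.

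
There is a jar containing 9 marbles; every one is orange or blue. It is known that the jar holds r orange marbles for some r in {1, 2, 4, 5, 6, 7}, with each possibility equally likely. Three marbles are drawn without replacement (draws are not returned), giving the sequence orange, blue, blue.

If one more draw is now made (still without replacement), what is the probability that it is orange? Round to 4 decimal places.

0.4182

Under each hypothesis, the probability of the observed sequence is: P(data | r = 1) = (1/9)(8/8)(7/7) = 1/9; P(data | r = 2) = (2/9)(7/8)(6/7) = 1/6; P(data | r = 4) = (4/9)(5/8)(4/7) = 10/63; P(data | r = 5) = (5/9)(4/8)(3/7) = 5/42; P(data | r = 6) = (6/9)(3/8)(2/7) = 1/14; P(data | r = 7) = (7/9)(2/8)(1/7) = 1/36.
Weighting by the prior gives 1/6 · 1/9 = 1/54, 1/6 · 1/6 = 1/36, 1/6 · 10/63 = 5/189, 1/6 · 5/42 = 5/252, 1/6 · 1/14 = 1/84, 1/6 · 1/36 = 1/216; with total 55/504.
The posterior is then P(r = 1 | data) = 28/165, P(r = 2 | data) = 14/55, P(r = 4 | data) = 8/33, P(r = 5 | data) = 2/11, P(r = 6 | data) = 6/55, P(r = 7 | data) = 7/165.
The predictive probability is P(orange next | data) = (0)(28/165) + (1/6)(14/55) + (1/2)(8/33) + (2/3)(2/11) + (5/6)(6/55) + (1)(7/165) = 23/55.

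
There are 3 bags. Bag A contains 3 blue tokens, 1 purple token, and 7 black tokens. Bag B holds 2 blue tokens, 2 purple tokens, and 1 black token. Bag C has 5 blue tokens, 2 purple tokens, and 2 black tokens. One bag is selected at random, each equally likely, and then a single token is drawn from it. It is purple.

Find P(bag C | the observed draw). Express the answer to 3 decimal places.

Under each hypothesis, the probability of this draw is: P(data | bag A) = (1/11) = 0.090909; P(data | bag B) = (2/5) = 0.4; P(data | bag C) = (2/9) = 0.22222.
The prior-weighted likelihoods are 1/3 · 0.090909 = 0.030303, 1/3 · 0.4 = 0.13333, 1/3 · 0.22222 = 0.074074; these sum to 0.23771.
So P(bag C | data) = (0.074074) / (0.23771) = 0.31161.

0.312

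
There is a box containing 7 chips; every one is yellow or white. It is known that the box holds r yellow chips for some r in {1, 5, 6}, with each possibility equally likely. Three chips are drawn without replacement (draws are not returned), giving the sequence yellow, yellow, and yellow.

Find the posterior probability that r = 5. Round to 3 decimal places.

Under each hypothesis, the probability of the observed sequence is: P(data | r = 1) = (1/7)(0/6) = 0; P(data | r = 5) = (5/7)(4/6)(3/5) = 2/7; P(data | r = 6) = (6/7)(5/6)(4/5) = 4/7.
The prior-weighted likelihoods are 1/3 · 0 = 0, 1/3 · 2/7 = 2/21, 1/3 · 4/7 = 4/21; with total 2/7.
By Bayes' rule, P(r = 5 | data) = (2/21) / (2/7) = 1/3.

0.333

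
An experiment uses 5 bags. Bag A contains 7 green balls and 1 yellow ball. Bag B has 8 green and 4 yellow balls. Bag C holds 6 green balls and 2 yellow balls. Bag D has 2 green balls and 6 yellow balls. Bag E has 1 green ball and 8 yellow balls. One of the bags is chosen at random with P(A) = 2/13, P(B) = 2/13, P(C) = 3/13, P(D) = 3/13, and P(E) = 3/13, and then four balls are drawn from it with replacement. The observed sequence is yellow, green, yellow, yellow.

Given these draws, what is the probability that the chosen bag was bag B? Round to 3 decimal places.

0.077

For each hypothesis, P(data | H) works out to: P(data | bag A) = (1/8)(7/8)(1/8)(1/8) = 0.001709; P(data | bag B) = (4/12)(8/12)(4/12)(4/12) = 0.024691; P(data | bag C) = (2/8)(6/8)(2/8)(2/8) = 0.011719; P(data | bag D) = (6/8)(2/8)(6/8)(6/8) = 0.10547; P(data | bag E) = (8/9)(1/9)(8/9)(8/9) = 0.078037.
The prior-weighted likelihoods are 2/13 · 0.001709 = 0.00026292, 2/13 · 0.024691 = 0.0037987, 3/13 · 0.011719 = 0.0027043, 3/13 · 0.10547 = 0.024339, 3/13 · 0.078037 = 0.018009; summing to 0.049113.
By Bayes' rule, P(bag B | data) = (0.0037987) / (0.049113) = 0.077345.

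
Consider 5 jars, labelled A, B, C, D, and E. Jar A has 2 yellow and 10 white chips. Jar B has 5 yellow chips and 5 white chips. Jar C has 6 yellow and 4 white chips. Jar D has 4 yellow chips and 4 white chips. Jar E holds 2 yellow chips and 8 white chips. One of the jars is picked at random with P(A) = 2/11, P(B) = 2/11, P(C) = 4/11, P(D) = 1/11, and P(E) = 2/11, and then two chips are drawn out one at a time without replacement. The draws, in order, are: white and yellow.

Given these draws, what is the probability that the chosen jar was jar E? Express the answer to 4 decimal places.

For each hypothesis, P(data | H) works out to: P(data | jar A) = (10/12)(2/11) = 0.15152; P(data | jar B) = (5/10)(5/9) = 0.27778; P(data | jar C) = (4/10)(6/9) = 0.26667; P(data | jar D) = (4/8)(4/7) = 0.28571; P(data | jar E) = (8/10)(2/9) = 0.17778.
The prior-weighted likelihoods are 2/11 · 0.15152 = 0.027548, 2/11 · 0.27778 = 0.050505, 4/11 · 0.26667 = 0.09697, 1/11 · 0.28571 = 0.025974, 2/11 · 0.17778 = 0.032323; these sum to 0.23332.
By Bayes' rule, P(jar E | data) = (0.032323) / (0.23332) = 0.13854.

0.1385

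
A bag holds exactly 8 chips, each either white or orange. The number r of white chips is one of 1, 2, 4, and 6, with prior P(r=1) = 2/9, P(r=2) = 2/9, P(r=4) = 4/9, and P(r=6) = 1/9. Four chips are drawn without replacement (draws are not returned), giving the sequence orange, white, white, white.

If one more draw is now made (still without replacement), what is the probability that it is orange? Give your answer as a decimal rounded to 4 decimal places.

The likelihood of the observed sequence under each hypothesis: P(data | r = 1) = (7/8)(1/7)(0/6) = 0; P(data | r = 2) = (6/8)(2/7)(1/6)(0/5) = 0; P(data | r = 4) = (4/8)(4/7)(3/6)(2/5) = 2/35; P(data | r = 6) = (2/8)(6/7)(5/6)(4/5) = 1/7.
The prior-weighted likelihoods are 2/9 · 0 = 0, 2/9 · 0 = 0, 4/9 · 2/35 = 8/315, 1/9 · 1/7 = 1/63; these sum to 13/315.
Dividing through by the total gives posterior P(r = 1 | data) = 0, P(r = 2 | data) = 0, P(r = 4 | data) = 8/13, P(r = 6 | data) = 5/13.
The predictive probability is P(orange next | data) = (3/4)(8/13) + (1/4)(5/13) = 29/52.

0.5577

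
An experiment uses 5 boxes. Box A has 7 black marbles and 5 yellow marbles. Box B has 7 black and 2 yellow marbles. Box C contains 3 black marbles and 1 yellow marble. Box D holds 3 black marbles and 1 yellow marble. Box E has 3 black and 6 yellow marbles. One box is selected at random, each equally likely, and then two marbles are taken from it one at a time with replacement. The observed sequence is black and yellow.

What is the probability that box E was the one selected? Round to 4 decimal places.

Compute the likelihood of the observed sequence for each case: P(data | box A) = (7/12)(5/12) = 0.24306; P(data | box B) = (7/9)(2/9) = 0.17284; P(data | box C) = (3/4)(1/4) = 0.1875; P(data | box D) = (3/4)(1/4) = 0.1875; P(data | box E) = (3/9)(6/9) = 0.22222.
The prior-weighted likelihoods are 1/5 · 0.24306 = 0.048611, 1/5 · 0.17284 = 0.034568, 1/5 · 0.1875 = 0.0375, 1/5 · 0.1875 = 0.0375, 1/5 · 0.22222 = 0.044444; summing to 0.20262.
Hence P(box E | data) = (0.044444) / (0.20262) = 0.21935.

0.2193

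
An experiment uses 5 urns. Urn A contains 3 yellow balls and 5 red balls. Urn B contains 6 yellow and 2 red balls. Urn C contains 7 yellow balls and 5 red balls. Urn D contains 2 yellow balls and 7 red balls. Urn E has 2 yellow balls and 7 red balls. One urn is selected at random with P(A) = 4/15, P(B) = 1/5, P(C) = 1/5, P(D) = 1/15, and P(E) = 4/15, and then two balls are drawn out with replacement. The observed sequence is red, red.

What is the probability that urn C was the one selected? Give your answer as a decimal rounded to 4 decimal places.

0.0984

Under each hypothesis, the probability of the observed sequence is: P(data | urn A) = (5/8)(5/8) = 0.39062; P(data | urn B) = (2/8)(2/8) = 0.0625; P(data | urn C) = (5/12)(5/12) = 0.17361; P(data | urn D) = (7/9)(7/9) = 0.60494; P(data | urn E) = (7/9)(7/9) = 0.60494.
Weighting by the prior gives 4/15 · 0.39062 = 0.10417, 1/5 · 0.0625 = 0.0125, 1/5 · 0.17361 = 0.034722, 1/15 · 0.60494 = 0.040329, 4/15 · 0.60494 = 0.16132; summing to 0.35303.
Hence P(urn C | data) = (0.034722) / (0.35303) = 0.098353.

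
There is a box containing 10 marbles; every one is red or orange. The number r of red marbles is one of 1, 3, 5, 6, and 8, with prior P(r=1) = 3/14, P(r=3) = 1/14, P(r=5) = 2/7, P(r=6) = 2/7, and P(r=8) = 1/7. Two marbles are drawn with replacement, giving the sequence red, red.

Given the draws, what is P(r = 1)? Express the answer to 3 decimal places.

0.008

Under each hypothesis, the probability of the observed sequence is: P(data | r = 1) = (1/10)(1/10) = 0.01; P(data | r = 3) = (3/10)(3/10) = 0.09; P(data | r = 5) = (5/10)(5/10) = 0.25; P(data | r = 6) = (6/10)(6/10) = 0.36; P(data | r = 8) = (8/10)(8/10) = 0.64.
The prior-weighted likelihoods are 3/14 · 0.01 = 0.0021429, 1/14 · 0.09 = 0.0064286, 2/7 · 0.25 = 0.071429, 2/7 · 0.36 = 0.10286, 1/7 · 0.64 = 0.091429; these sum to 0.27429.
Hence P(r = 1 | data) = (0.0021429) / (0.27429) = 0.0078125.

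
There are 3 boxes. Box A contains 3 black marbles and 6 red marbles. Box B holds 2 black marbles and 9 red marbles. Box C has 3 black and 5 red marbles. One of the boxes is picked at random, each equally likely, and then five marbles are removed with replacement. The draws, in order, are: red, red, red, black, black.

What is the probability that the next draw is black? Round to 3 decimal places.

Under each hypothesis, the probability of the observed sequence is: P(data | box A) = (6/9)(6/9)(6/9)(3/9)(3/9) = 0.032922; P(data | box B) = (9/11)(9/11)(9/11)(2/11)(2/11) = 0.018106; P(data | box C) = (5/8)(5/8)(5/8)(3/8)(3/8) = 0.034332.
The prior-weighted likelihoods are 1/3 · 0.032922 = 0.010974, 1/3 · 0.018106 = 0.0060354, 1/3 · 0.034332 = 0.011444; summing to 0.028453.
The posterior is then P(box A | data) = 0.38568, P(box B | data) = 0.21211, P(box C | data) = 0.4022.
The predictive probability is P(black next | data) = (1/3)(0.38568) + (2/11)(0.21211) + (3/8)(0.4022) = 0.31795.

0.318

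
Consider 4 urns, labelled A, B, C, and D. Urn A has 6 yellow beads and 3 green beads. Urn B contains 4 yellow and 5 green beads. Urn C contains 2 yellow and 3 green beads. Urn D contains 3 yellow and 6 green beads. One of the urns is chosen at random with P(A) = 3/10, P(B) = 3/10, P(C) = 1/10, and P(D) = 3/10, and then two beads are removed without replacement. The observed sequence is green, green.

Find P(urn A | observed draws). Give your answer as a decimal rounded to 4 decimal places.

Under each hypothesis, the probability of the observed sequence is: P(data | urn A) = (3/9)(2/8) = 1/12; P(data | urn B) = (5/9)(4/8) = 5/18; P(data | urn C) = (3/5)(2/4) = 3/10; P(data | urn D) = (6/9)(5/8) = 5/12.
Weighting by the prior gives 3/10 · 1/12 = 1/40, 3/10 · 5/18 = 1/12, 1/10 · 3/10 = 3/100, 3/10 · 5/12 = 1/8; these sum to 79/300.
Therefore the posterior P(urn A | data) = (1/40) / (79/300) = 15/158.

0.0949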